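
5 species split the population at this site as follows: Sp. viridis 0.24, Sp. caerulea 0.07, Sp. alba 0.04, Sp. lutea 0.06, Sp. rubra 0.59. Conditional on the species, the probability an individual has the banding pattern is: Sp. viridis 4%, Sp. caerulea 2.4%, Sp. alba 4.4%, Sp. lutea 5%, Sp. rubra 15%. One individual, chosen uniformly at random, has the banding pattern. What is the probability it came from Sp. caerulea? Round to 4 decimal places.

Prior × likelihood for each hypothesis:
  Sp. viridis: 0.24 × 0.04 = 0.0096
  Sp. caerulea: 0.07 × 0.024 = 0.00168
  Sp. alba: 0.04 × 0.044 = 0.00176
  Sp. lutea: 0.06 × 0.05 = 0.003
  Sp. rubra: 0.59 × 0.15 = 0.0885
Sum = 0.10454.
P(Sp. caerulea | evidence) = 0.00168 / 0.10454 ≈ 0.0161.

0.0161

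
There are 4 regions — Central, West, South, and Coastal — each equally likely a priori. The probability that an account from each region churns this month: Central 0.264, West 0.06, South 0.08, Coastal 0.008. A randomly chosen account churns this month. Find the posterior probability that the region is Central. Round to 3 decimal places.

With a uniform prior (1/4 each), posterior ∝ likelihood:
  Central: 0.264
  West: 0.06
  South: 0.08
  Coastal: 0.008
Sum = 0.412.
P(Central | evidence) = 0.264 / 0.412 ≈ 0.641.

0.641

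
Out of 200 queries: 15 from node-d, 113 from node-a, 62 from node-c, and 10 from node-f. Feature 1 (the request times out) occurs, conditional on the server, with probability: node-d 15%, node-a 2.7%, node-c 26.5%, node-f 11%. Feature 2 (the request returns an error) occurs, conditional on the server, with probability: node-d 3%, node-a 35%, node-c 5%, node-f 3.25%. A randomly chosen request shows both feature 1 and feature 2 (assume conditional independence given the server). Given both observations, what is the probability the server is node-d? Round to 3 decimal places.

Compute prior × likelihood for every hypothesis:
  node-d: 0.075 × 0.15 × 0.03 = 0.0003375
  node-a: 0.565 × 0.027 × 0.35 = 0.00533925
  node-c: 0.31 × 0.265 × 0.05 = 0.0041075
  node-f: 0.05 × 0.11 × 0.0325 = 0.00017875
Sum = 0.009963.
P(node-d | evidence) = 0.0003375 / 0.009963 ≈ 0.034.

0.034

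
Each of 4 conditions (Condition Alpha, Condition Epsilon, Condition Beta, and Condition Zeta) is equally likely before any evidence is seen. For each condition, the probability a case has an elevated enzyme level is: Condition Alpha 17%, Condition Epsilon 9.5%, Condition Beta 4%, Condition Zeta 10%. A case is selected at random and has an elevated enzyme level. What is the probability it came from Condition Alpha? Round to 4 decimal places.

Since the prior is uniform, the posterior is proportional to the likelihood:
  Condition Alpha: 0.17
  Condition Epsilon: 0.095
  Condition Beta: 0.04
  Condition Zeta: 0.1
Total = 0.405.
P(Condition Alpha | evidence) = 0.17 / 0.405 ≈ 0.4198.

0.4198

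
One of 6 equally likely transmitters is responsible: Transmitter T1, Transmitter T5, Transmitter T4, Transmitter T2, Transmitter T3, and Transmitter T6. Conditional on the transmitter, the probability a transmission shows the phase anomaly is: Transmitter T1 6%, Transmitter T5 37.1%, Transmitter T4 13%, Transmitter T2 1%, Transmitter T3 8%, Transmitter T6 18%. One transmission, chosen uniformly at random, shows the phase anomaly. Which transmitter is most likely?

Transmitter T5

Since the prior is uniform, the posterior is proportional to the likelihood:
  Transmitter T1: 0.06
  Transmitter T5: 0.371
  Transmitter T4: 0.13
  Transmitter T2: 0.01
  Transmitter T3: 0.08
  Transmitter T6: 0.18
Normalizing constant = 0.831.
Largest term belongs to Transmitter T5, so Transmitter T5 is most probable.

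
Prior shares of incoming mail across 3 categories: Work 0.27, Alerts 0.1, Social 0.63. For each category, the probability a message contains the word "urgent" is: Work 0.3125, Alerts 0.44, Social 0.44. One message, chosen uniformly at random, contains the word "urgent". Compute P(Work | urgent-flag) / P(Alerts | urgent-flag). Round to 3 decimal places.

Prior × likelihood for each hypothesis:
  Work: 0.27 × 0.3125 = 0.084375
  Alerts: 0.1 × 0.44 = 0.044
  Social: 0.63 × 0.44 = 0.2772
Total = 0.405575.
The ratio is 0.084375 / 0.044 (the normalizer cancels) = 1.918.

1.918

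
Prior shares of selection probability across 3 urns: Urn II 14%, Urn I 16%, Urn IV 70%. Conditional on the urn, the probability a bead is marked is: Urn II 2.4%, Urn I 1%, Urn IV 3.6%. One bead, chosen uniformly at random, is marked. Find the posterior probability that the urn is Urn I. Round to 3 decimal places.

0.053

Unnormalized posteriors (prior × likelihood):
  Urn II: 0.14 × 0.024 = 0.00336
  Urn I: 0.16 × 0.01 = 0.0016
  Urn IV: 0.7 × 0.036 = 0.0252
Normalizing constant = 0.03016.
P(Urn I | evidence) = 0.0016 / 0.03016 ≈ 0.053.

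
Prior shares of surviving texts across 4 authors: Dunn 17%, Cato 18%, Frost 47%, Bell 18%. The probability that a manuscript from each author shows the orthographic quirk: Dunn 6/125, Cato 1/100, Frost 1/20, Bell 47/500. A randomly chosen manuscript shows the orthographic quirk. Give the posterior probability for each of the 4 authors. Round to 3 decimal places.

Dunn 0.162, Cato 0.036, Frost 0.466, Bell 0.336

Prior × likelihood for each hypothesis:
  Dunn: 0.17 × 0.048 = 0.00816
  Cato: 0.18 × 0.01 = 0.0018
  Frost: 0.47 × 0.05 = 0.0235
  Bell: 0.18 × 0.094 = 0.01692
Normalizing constant = 0.05038.
P(Dunn | quirk) = 0.00816/0.05038 ≈ 0.162
P(Cato | quirk) = 0.0018/0.05038 ≈ 0.036
P(Frost | quirk) = 0.0235/0.05038 ≈ 0.466
P(Bell | quirk) = 0.01692/0.05038 ≈ 0.336
(Check: 0.162+0.036+0.466+0.336 = 1.000.)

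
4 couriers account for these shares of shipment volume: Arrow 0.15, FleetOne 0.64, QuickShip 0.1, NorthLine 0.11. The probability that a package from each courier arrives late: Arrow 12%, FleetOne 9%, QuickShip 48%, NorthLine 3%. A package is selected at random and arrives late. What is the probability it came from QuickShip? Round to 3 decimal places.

0.378

Unnormalized posteriors (prior × likelihood):
  Arrow: 0.15 × 0.12 = 0.018
  FleetOne: 0.64 × 0.09 = 0.0576
  QuickShip: 0.1 × 0.48 = 0.048
  NorthLine: 0.11 × 0.03 = 0.0033
Normalizing constant = 0.1269.
P(QuickShip | evidence) = 0.048 / 0.1269 ≈ 0.378.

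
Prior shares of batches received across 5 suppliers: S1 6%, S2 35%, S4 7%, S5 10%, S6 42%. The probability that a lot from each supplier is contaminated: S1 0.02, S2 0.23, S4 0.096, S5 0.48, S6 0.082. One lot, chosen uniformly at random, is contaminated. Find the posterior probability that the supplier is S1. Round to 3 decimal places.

Unnormalized posteriors (prior × likelihood):
  S1: 0.06 × 0.02 = 0.0012
  S2: 0.35 × 0.23 = 0.0805
  S4: 0.07 × 0.096 = 0.00672
  S5: 0.1 × 0.48 = 0.048
  S6: 0.42 × 0.082 = 0.03444
Normalizing constant = 0.17086.
P(S1 | evidence) = 0.0012 / 0.17086 ≈ 0.007.

0.007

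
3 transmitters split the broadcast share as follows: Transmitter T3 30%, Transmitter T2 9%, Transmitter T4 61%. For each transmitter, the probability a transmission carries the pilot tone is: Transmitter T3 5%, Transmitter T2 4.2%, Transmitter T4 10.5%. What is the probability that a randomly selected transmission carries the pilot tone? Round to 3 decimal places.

0.083

By Bayes' rule, posterior ∝ prior × likelihood:
  Transmitter T3: 0.3 × 0.05 = 0.015
  Transmitter T2: 0.09 × 0.042 = 0.00378
  Transmitter T4: 0.61 × 0.105 = 0.06405
P(pilot) = 0.015 + 0.00378 + 0.06405 = 0.08283 → 0.083.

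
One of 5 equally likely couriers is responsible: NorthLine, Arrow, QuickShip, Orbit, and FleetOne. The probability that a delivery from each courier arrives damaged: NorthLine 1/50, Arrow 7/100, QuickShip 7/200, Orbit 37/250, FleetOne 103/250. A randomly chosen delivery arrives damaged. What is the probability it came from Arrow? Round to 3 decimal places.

0.102

Since the prior is uniform, the posterior is proportional to the likelihood:
  NorthLine: 0.02
  Arrow: 0.07
  QuickShip: 0.035
  Orbit: 0.148
  FleetOne: 0.412
Normalizing constant = 0.685.
P(Arrow | evidence) = 0.07 / 0.685 ≈ 0.102.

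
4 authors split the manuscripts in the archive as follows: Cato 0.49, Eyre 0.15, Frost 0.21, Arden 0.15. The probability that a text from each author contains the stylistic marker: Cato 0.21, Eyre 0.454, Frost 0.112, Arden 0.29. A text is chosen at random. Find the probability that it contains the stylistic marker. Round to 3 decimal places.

0.238

Prior × likelihood for each hypothesis:
  Cato: 0.49 × 0.21 = 0.1029
  Eyre: 0.15 × 0.454 = 0.0681
  Frost: 0.21 × 0.112 = 0.02352
  Arden: 0.15 × 0.29 = 0.0435
P(marker) = 0.1029 + 0.0681 + 0.02352 + 0.0435 = 0.23802 → 0.238.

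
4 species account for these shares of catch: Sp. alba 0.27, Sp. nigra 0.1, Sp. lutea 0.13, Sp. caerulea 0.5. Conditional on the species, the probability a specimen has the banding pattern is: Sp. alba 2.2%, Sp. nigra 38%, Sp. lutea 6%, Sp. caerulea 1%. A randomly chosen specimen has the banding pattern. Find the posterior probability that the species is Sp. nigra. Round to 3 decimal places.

Unnormalized posteriors (prior × likelihood):
  Sp. alba: 0.27 × 0.022 = 0.00594
  Sp. nigra: 0.1 × 0.38 = 0.038
  Sp. lutea: 0.13 × 0.06 = 0.0078
  Sp. caerulea: 0.5 × 0.01 = 0.005
Sum = 0.05674.
P(Sp. nigra | evidence) = 0.038 / 0.05674 ≈ 0.670.

0.670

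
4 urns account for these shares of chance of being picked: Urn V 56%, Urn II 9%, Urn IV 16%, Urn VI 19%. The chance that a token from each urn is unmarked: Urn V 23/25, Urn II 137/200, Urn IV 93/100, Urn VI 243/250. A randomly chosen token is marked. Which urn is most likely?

Taking complements, P(marked | each) = Urn V 0.08, Urn II 0.315, Urn IV 0.07, Urn VI 0.028.
Compute prior × likelihood for every hypothesis:
  Urn V: 0.56 × 0.08 = 0.0448
  Urn II: 0.09 × 0.315 = 0.02835
  Urn IV: 0.16 × 0.07 = 0.0112
  Urn VI: 0.19 × 0.028 = 0.00532
Normalizing constant = 0.08967.
Largest term belongs to Urn V, so Urn V is most probable.

Urn V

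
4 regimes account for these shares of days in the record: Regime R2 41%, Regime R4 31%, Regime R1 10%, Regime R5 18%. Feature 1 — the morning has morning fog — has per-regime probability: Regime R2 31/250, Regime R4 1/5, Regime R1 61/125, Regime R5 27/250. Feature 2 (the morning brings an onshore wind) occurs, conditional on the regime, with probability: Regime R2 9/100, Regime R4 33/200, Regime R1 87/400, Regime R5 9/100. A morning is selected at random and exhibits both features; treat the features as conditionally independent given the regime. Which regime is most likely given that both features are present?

Regime R1

Unnormalized posteriors (prior × likelihood):
  Regime R2: 0.41 × 0.124 × 0.09 = 0.0045756
  Regime R4: 0.31 × 0.2 × 0.165 = 0.01023
  Regime R1: 0.1 × 0.488 × 0.2175 = 0.010614
  Regime R5: 0.18 × 0.108 × 0.09 = 0.0017496
Normalizing constant = 0.0271692.
Largest term belongs to Regime R1, so Regime R1 is most probable.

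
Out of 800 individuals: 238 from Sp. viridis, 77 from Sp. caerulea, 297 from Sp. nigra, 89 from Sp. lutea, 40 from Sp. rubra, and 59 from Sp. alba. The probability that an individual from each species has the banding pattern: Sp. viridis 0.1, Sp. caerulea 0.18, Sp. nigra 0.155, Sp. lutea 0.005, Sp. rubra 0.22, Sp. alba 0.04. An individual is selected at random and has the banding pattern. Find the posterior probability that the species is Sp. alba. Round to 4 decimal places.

By Bayes' rule, posterior ∝ prior × likelihood:
  Sp. viridis: 0.2975 × 0.1 = 0.02975
  Sp. caerulea: 0.09625 × 0.18 = 0.017325
  Sp. nigra: 0.37125 × 0.155 = 0.05754375
  Sp. lutea: 0.11125 × 0.005 = 0.00055625
  Sp. rubra: 0.05 × 0.22 = 0.011
  Sp. alba: 0.07375 × 0.04 = 0.00295
Total = 0.119125.
P(Sp. alba | evidence) = 0.00295 / 0.119125 ≈ 0.0248.

0.0248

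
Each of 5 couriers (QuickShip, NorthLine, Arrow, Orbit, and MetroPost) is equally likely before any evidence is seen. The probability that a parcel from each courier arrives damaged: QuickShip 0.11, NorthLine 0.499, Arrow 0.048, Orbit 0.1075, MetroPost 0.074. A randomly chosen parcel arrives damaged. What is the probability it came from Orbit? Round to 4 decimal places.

Since the prior is uniform, the posterior is proportional to the likelihood:
  QuickShip: 0.11
  NorthLine: 0.499
  Arrow: 0.048
  Orbit: 0.1075
  MetroPost: 0.074
Normalizing constant = 0.8385.
P(Orbit | evidence) = 0.1075 / 0.8385 ≈ 0.1282.

0.1282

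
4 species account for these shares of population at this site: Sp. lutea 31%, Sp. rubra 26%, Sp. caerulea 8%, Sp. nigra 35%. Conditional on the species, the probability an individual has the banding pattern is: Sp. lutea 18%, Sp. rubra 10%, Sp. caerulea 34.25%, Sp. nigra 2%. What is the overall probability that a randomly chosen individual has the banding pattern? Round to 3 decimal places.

By Bayes' rule, posterior ∝ prior × likelihood:
  Sp. lutea: 0.31 × 0.18 = 0.0558
  Sp. rubra: 0.26 × 0.1 = 0.026
  Sp. caerulea: 0.08 × 0.3425 = 0.0274
  Sp. nigra: 0.35 × 0.02 = 0.007
P(banded) = 0.0558 + 0.026 + 0.0274 + 0.007 = 0.1162 → 0.116.

0.116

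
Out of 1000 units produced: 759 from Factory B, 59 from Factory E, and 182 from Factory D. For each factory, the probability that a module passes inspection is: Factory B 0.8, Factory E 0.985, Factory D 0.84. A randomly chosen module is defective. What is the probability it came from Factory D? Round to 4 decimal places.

Taking complements, P(defective | each) = Factory B 0.2, Factory E 0.015, Factory D 0.16.
Compute prior × likelihood for every hypothesis:
  Factory B: 0.759 × 0.2 = 0.1518
  Factory E: 0.059 × 0.015 = 0.000885
  Factory D: 0.182 × 0.16 = 0.02912
Normalizing constant = 0.181805.
P(Factory D | evidence) = 0.02912 / 0.181805 ≈ 0.1602.

0.1602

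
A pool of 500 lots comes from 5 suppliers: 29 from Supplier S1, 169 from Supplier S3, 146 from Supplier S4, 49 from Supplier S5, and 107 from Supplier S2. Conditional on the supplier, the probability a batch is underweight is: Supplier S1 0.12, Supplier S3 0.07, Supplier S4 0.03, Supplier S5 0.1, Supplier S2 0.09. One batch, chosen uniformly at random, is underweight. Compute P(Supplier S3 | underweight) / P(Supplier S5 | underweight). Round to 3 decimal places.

2.414

Compute prior × likelihood for every hypothesis:
  Supplier S1: 0.058 × 0.12 = 0.00696
  Supplier S3: 0.338 × 0.07 = 0.02366
  Supplier S4: 0.292 × 0.03 = 0.00876
  Supplier S5: 0.098 × 0.1 = 0.0098
  Supplier S2: 0.214 × 0.09 = 0.01926
Sum = 0.06844.
The ratio is 0.02366 / 0.0098 (the normalizer cancels) = 2.414.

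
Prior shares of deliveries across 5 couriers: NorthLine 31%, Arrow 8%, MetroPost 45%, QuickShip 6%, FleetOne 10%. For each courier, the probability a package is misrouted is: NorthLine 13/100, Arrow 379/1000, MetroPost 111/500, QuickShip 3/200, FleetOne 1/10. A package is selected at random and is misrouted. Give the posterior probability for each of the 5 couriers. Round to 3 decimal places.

NorthLine 0.222, Arrow 0.167, MetroPost 0.551, QuickShip 0.005, FleetOne 0.055

By Bayes' rule, posterior ∝ prior × likelihood:
  NorthLine: 0.31 × 0.13 = 0.0403
  Arrow: 0.08 × 0.379 = 0.03032
  MetroPost: 0.45 × 0.222 = 0.0999
  QuickShip: 0.06 × 0.015 = 0.0009
  FleetOne: 0.1 × 0.1 = 0.01
Total = 0.18142.
P(NorthLine | misrouted) = 0.0403/0.18142 ≈ 0.222
P(Arrow | misrouted) = 0.03032/0.18142 ≈ 0.167
P(MetroPost | misrouted) = 0.0999/0.18142 ≈ 0.551
P(QuickShip | misrouted) = 0.0009/0.18142 ≈ 0.005
P(FleetOne | misrouted) = 0.01/0.18142 ≈ 0.055
(Check: 0.222+0.167+0.551+0.005+0.055 = 1.000.)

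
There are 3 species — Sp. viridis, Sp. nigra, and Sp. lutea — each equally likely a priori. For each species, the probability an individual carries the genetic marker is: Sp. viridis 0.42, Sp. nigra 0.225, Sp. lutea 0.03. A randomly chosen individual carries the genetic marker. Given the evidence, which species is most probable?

Since the prior is uniform, the posterior is proportional to the likelihood:
  Sp. viridis: 0.42
  Sp. nigra: 0.225
  Sp. lutea: 0.03
Sum = 0.675.
Largest term belongs to Sp. viridis, so Sp. viridis is most probable.

Sp. viridis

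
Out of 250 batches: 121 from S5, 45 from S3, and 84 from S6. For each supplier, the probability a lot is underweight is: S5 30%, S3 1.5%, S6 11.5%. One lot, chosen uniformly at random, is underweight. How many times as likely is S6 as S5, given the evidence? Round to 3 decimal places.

0.266

Compute prior × likelihood for every hypothesis:
  S5: 0.484 × 0.3 = 0.1452
  S3: 0.18 × 0.015 = 0.0027
  S6: 0.336 × 0.115 = 0.03864
Sum = 0.18654.
The ratio is 0.03864 / 0.1452 (the normalizer cancels) = 0.266.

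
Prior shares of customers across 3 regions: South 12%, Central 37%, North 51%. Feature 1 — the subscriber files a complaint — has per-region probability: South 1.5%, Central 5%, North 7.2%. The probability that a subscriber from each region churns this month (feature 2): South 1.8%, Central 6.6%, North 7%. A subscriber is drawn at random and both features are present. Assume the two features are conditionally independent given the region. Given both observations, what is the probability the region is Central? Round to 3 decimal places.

By Bayes' rule, posterior ∝ prior × likelihood:
  South: 0.12 × 0.015 × 0.018 = 0.0000324
  Central: 0.37 × 0.05 × 0.066 = 0.001221
  North: 0.51 × 0.072 × 0.07 = 0.0025704
Normalizing constant = 0.0038238.
P(Central | evidence) = 0.001221 / 0.0038238 ≈ 0.319.

0.319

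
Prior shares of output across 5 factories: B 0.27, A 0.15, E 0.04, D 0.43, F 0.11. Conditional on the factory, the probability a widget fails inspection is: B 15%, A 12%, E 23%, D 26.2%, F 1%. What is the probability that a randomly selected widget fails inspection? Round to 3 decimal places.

0.181

Unnormalized posteriors (prior × likelihood):
  B: 0.27 × 0.15 = 0.0405
  A: 0.15 × 0.12 = 0.018
  E: 0.04 × 0.23 = 0.0092
  D: 0.43 × 0.262 = 0.11266
  F: 0.11 × 0.01 = 0.0011
P(nonconforming) = 0.0405 + 0.018 + 0.0092 + 0.11266 + 0.0011 = 0.18146 → 0.181.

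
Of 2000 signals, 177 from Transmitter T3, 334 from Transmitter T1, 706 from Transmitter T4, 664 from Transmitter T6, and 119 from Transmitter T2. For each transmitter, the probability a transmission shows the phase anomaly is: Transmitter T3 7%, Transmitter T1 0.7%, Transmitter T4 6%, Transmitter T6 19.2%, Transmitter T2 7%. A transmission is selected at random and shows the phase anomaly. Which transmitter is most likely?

Transmitter T6

Unnormalized posteriors (prior × likelihood):
  Transmitter T3: 0.0885 × 0.07 = 0.006195
  Transmitter T1: 0.167 × 0.007 = 0.001169
  Transmitter T4: 0.353 × 0.06 = 0.02118
  Transmitter T6: 0.332 × 0.192 = 0.063744
  Transmitter T2: 0.0595 × 0.07 = 0.004165
Total = 0.096453.
Largest term belongs to Transmitter T6, so Transmitter T6 is most probable.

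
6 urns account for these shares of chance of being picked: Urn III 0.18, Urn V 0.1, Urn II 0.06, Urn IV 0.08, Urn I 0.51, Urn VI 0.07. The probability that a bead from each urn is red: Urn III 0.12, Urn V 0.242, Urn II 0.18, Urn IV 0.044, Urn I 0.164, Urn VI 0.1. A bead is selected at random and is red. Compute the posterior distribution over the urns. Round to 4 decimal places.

Urn III 0.1433, Urn V 0.1605, Urn II 0.0716, Urn IV 0.0233, Urn I 0.5548, Urn VI 0.0464

Unnormalized posteriors (prior × likelihood):
  Urn III: 0.18 × 0.12 = 0.0216
  Urn V: 0.1 × 0.242 = 0.0242
  Urn II: 0.06 × 0.18 = 0.0108
  Urn IV: 0.08 × 0.044 = 0.00352
  Urn I: 0.51 × 0.164 = 0.08364
  Urn VI: 0.07 × 0.1 = 0.007
Sum = 0.15076.
P(Urn III | red) = 0.0216/0.15076 ≈ 0.1433
P(Urn V | red) = 0.0242/0.15076 ≈ 0.1605
P(Urn II | red) = 0.0108/0.15076 ≈ 0.0716
P(Urn IV | red) = 0.00352/0.15076 ≈ 0.0233
P(Urn I | red) = 0.08364/0.15076 ≈ 0.5548
P(Urn VI | red) = 0.007/0.15076 ≈ 0.0464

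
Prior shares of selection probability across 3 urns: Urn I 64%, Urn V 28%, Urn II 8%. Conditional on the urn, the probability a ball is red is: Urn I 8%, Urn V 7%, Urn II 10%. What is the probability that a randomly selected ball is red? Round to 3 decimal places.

Unnormalized posteriors (prior × likelihood):
  Urn I: 0.64 × 0.08 = 0.0512
  Urn V: 0.28 × 0.07 = 0.0196
  Urn II: 0.08 × 0.1 = 0.008
P(red) = 0.0512 + 0.0196 + 0.008 = 0.0788 → 0.079.

0.079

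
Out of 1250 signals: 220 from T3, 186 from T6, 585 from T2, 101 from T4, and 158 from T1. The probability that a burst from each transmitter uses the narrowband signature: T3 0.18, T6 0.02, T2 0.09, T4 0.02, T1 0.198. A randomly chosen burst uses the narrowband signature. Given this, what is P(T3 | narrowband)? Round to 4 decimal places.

Prior × likelihood for each hypothesis:
  T3: 0.176 × 0.18 = 0.03168
  T6: 0.1488 × 0.02 = 0.002976
  T2: 0.468 × 0.09 = 0.04212
  T4: 0.0808 × 0.02 = 0.001616
  T1: 0.1264 × 0.198 = 0.0250272
Total = 0.1034192.
P(T3 | evidence) = 0.03168 / 0.1034192 ≈ 0.3063.

0.3063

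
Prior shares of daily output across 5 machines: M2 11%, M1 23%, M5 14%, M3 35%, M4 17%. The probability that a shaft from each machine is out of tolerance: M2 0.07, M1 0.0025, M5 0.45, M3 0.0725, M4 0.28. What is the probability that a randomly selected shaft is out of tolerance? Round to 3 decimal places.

0.144

Unnormalized posteriors (prior × likelihood):
  M2: 0.11 × 0.07 = 0.0077
  M1: 0.23 × 0.0025 = 0.000575
  M5: 0.14 × 0.45 = 0.063
  M3: 0.35 × 0.0725 = 0.025375
  M4: 0.17 × 0.28 = 0.0476
P(oversize) = 0.0077 + 0.000575 + 0.063 + 0.025375 + 0.0476 = 0.14425 → 0.144.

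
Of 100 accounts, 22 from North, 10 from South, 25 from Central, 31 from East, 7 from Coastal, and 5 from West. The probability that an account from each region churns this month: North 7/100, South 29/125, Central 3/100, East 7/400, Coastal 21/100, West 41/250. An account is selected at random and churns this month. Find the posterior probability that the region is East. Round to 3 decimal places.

0.073

Prior × likelihood for each hypothesis:
  North: 0.22 × 0.07 = 0.0154
  South: 0.1 × 0.232 = 0.0232
  Central: 0.25 × 0.03 = 0.0075
  East: 0.31 × 0.0175 = 0.005425
  Coastal: 0.07 × 0.21 = 0.0147
  West: 0.05 × 0.164 = 0.0082
Total = 0.074425.
P(East | evidence) = 0.005425 / 0.074425 ≈ 0.073.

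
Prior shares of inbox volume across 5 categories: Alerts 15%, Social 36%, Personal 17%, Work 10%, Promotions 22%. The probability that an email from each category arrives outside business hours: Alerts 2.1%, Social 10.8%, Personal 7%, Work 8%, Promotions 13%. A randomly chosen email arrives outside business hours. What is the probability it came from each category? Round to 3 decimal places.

Compute prior × likelihood for every hypothesis:
  Alerts: 0.15 × 0.021 = 0.00315
  Social: 0.36 × 0.108 = 0.03888
  Personal: 0.17 × 0.07 = 0.0119
  Work: 0.1 × 0.08 = 0.008
  Promotions: 0.22 × 0.13 = 0.0286
Normalizing constant = 0.09053.
P(Alerts | off-hours) = 0.00315/0.09053 ≈ 0.035
P(Social | off-hours) = 0.03888/0.09053 ≈ 0.429
P(Personal | off-hours) = 0.0119/0.09053 ≈ 0.131
P(Work | off-hours) = 0.008/0.09053 ≈ 0.088
P(Promotions | off-hours) = 0.0286/0.09053 ≈ 0.316
(Check: 0.035+0.429+0.131+0.088+0.316 = 0.999.)

Alerts 0.035, Social 0.429, Personal 0.131, Work 0.088, Promotions 0.316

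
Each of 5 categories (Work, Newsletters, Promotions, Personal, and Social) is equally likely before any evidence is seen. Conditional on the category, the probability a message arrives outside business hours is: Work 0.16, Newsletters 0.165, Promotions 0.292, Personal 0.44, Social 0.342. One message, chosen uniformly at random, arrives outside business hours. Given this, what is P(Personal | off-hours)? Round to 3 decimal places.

Since the prior is uniform, the posterior is proportional to the likelihood:
  Work: 0.16
  Newsletters: 0.165
  Promotions: 0.292
  Personal: 0.44
  Social: 0.342
Sum = 1.399.
P(Personal | evidence) = 0.44 / 1.399 ≈ 0.315.

0.315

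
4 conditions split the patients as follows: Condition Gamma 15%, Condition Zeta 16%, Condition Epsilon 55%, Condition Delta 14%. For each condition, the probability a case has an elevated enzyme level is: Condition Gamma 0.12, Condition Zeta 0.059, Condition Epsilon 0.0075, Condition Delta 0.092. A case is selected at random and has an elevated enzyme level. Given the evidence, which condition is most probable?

Condition Gamma

Compute prior × likelihood for every hypothesis:
  Condition Gamma: 0.15 × 0.12 = 0.018
  Condition Zeta: 0.16 × 0.059 = 0.00944
  Condition Epsilon: 0.55 × 0.0075 = 0.004125
  Condition Delta: 0.14 × 0.092 = 0.01288
Total = 0.044445.
Largest term belongs to Condition Gamma, so Condition Gamma is most probable.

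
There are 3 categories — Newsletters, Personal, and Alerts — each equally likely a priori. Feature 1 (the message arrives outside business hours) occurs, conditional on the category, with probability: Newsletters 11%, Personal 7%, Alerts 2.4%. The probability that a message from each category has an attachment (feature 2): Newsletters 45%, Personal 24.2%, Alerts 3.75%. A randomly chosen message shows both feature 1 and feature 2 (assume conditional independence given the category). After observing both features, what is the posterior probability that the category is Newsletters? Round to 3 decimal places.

With a uniform prior (1/3 each), posterior ∝ likelihood:
  Newsletters: 0.11 × 0.45 = 0.0495
  Personal: 0.07 × 0.242 = 0.01694
  Alerts: 0.024 × 0.0375 = 0.0009
Normalizing constant = 0.06734.
P(Newsletters | evidence) = 0.0495 / 0.06734 ≈ 0.735.

0.735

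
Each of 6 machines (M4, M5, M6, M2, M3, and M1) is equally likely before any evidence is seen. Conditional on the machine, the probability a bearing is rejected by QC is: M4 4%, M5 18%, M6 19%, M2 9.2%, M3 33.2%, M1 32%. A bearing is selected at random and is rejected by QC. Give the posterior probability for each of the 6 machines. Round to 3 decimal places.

With a uniform prior (1/6 each), posterior ∝ likelihood:
  M4: 0.04
  M5: 0.18
  M6: 0.19
  M2: 0.092
  M3: 0.332
  M1: 0.32
Normalizing constant = 1.154.
P(M4 | rejected) = 0.04/1.154 ≈ 0.035
P(M5 | rejected) = 0.18/1.154 ≈ 0.156
P(M6 | rejected) = 0.19/1.154 ≈ 0.165
P(M2 | rejected) = 0.092/1.154 ≈ 0.080
P(M3 | rejected) = 0.332/1.154 ≈ 0.288
P(M1 | rejected) = 0.32/1.154 ≈ 0.277

M4 0.035, M5 0.156, M6 0.165, M2 0.080, M3 0.288, M1 0.277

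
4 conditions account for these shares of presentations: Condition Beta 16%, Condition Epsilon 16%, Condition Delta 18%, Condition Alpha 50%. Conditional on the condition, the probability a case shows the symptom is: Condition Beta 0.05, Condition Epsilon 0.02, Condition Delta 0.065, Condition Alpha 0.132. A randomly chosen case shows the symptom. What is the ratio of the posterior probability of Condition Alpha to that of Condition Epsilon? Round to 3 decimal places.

By Bayes' rule, posterior ∝ prior × likelihood:
  Condition Beta: 0.16 × 0.05 = 0.008
  Condition Epsilon: 0.16 × 0.02 = 0.0032
  Condition Delta: 0.18 × 0.065 = 0.0117
  Condition Alpha: 0.5 × 0.132 = 0.066
Total = 0.0889.
The ratio is 0.066 / 0.0032 (the normalizer cancels) = 20.625.

20.625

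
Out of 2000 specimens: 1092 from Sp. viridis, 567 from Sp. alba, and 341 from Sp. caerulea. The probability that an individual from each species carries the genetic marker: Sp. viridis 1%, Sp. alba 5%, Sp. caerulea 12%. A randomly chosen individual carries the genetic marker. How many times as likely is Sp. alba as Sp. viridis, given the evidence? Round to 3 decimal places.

2.596

By Bayes' rule, posterior ∝ prior × likelihood:
  Sp. viridis: 0.546 × 0.01 = 0.00546
  Sp. alba: 0.2835 × 0.05 = 0.014175
  Sp. caerulea: 0.1705 × 0.12 = 0.02046
Normalizing constant = 0.040095.
The ratio is 0.014175 / 0.00546 (the normalizer cancels) = 2.596.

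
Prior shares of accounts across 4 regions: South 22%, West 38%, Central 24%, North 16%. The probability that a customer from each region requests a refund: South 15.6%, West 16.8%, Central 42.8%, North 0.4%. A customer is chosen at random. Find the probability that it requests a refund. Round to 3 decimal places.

Prior × likelihood for each hypothesis:
  South: 0.22 × 0.156 = 0.03432
  West: 0.38 × 0.168 = 0.06384
  Central: 0.24 × 0.428 = 0.10272
  North: 0.16 × 0.004 = 0.00064
P(refund) = 0.03432 + 0.06384 + 0.10272 + 0.00064 = 0.20152 → 0.202.

0.202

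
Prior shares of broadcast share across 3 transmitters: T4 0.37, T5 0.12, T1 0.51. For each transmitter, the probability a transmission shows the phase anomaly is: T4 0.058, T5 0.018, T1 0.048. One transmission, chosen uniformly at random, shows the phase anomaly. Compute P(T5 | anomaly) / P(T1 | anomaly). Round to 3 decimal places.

0.088

Unnormalized posteriors (prior × likelihood):
  T4: 0.37 × 0.058 = 0.02146
  T5: 0.12 × 0.018 = 0.00216
  T1: 0.51 × 0.048 = 0.02448
Normalizing constant = 0.0481.
The ratio is 0.00216 / 0.02448 (the normalizer cancels) = 0.088.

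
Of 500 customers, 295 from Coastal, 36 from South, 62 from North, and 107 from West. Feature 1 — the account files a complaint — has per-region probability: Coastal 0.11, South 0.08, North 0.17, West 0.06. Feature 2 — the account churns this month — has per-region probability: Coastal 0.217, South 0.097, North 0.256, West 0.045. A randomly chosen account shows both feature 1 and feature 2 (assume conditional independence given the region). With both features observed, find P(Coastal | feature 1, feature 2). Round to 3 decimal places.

0.683

Unnormalized posteriors (prior × likelihood):
  Coastal: 0.59 × 0.11 × 0.217 = 0.0140833
  South: 0.072 × 0.08 × 0.097 = 0.00055872
  North: 0.124 × 0.17 × 0.256 = 0.00539648
  West: 0.214 × 0.06 × 0.045 = 0.0005778
Sum = 0.0206163.
P(Coastal | evidence) = 0.0140833 / 0.0206163 ≈ 0.683.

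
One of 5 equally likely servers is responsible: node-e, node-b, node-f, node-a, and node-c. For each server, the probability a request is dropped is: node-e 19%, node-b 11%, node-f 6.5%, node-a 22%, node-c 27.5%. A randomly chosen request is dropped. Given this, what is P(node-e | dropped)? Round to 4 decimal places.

0.2209

Since the prior is uniform, the posterior is proportional to the likelihood:
  node-e: 0.19
  node-b: 0.11
  node-f: 0.065
  node-a: 0.22
  node-c: 0.275
Normalizing constant = 0.86.
P(node-e | evidence) = 0.19 / 0.86 ≈ 0.2209.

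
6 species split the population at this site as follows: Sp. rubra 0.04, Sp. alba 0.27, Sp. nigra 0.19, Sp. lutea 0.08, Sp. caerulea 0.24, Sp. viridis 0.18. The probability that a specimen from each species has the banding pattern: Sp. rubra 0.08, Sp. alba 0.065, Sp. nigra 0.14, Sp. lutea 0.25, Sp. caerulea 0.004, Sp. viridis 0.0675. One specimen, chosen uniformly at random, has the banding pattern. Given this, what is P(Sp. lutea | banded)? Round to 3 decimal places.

0.249

Compute prior × likelihood for every hypothesis:
  Sp. rubra: 0.04 × 0.08 = 0.0032
  Sp. alba: 0.27 × 0.065 = 0.01755
  Sp. nigra: 0.19 × 0.14 = 0.0266
  Sp. lutea: 0.08 × 0.25 = 0.02
  Sp. caerulea: 0.24 × 0.004 = 0.00096
  Sp. viridis: 0.18 × 0.0675 = 0.01215
Sum = 0.08046.
P(Sp. lutea | evidence) = 0.02 / 0.08046 ≈ 0.249.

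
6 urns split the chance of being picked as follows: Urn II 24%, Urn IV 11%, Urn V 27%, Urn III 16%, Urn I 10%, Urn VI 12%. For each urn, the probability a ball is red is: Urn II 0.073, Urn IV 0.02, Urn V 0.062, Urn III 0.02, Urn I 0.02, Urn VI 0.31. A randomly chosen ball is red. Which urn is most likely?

Prior × likelihood for each hypothesis:
  Urn II: 0.24 × 0.073 = 0.01752
  Urn IV: 0.11 × 0.02 = 0.0022
  Urn V: 0.27 × 0.062 = 0.01674
  Urn III: 0.16 × 0.02 = 0.0032
  Urn I: 0.1 × 0.02 = 0.002
  Urn VI: 0.12 × 0.31 = 0.0372
Sum = 0.07886.
Largest term belongs to Urn VI, so Urn VI is most probable.

Urn VI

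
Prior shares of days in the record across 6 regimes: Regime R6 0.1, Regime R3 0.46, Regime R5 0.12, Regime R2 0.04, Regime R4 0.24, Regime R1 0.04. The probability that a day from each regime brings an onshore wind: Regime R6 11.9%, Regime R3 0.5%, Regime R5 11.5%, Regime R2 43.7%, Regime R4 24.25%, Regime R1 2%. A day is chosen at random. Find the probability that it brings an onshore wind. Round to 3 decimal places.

Compute prior × likelihood for every hypothesis:
  Regime R6: 0.1 × 0.119 = 0.0119
  Regime R3: 0.46 × 0.005 = 0.0023
  Regime R5: 0.12 × 0.115 = 0.0138
  Regime R2: 0.04 × 0.437 = 0.01748
  Regime R4: 0.24 × 0.2425 = 0.0582
  Regime R1: 0.04 × 0.02 = 0.0008
P(onshore) = 0.0119 + 0.0023 + 0.0138 + 0.01748 + 0.0582 + 0.0008 = 0.10448 → 0.104.

0.104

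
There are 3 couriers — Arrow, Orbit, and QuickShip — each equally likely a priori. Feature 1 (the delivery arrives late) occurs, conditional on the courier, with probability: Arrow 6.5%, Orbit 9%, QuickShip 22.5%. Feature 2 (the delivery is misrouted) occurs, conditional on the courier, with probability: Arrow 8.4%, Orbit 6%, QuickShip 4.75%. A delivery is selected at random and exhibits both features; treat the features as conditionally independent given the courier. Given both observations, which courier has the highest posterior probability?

With a uniform prior (1/3 each), posterior ∝ likelihood:
  Arrow: 0.065 × 0.084 = 0.00546
  Orbit: 0.09 × 0.06 = 0.0054
  QuickShip: 0.225 × 0.0475 = 0.0106875
Sum = 0.0215475.
Largest term belongs to QuickShip, so QuickShip is most probable.

QuickShip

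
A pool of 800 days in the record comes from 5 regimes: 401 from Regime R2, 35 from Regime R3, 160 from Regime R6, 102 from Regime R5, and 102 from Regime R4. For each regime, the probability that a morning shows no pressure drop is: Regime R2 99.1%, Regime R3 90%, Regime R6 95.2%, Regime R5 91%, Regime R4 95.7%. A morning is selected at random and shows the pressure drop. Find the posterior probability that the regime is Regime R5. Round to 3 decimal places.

Taking complements, P(drop | each) = Regime R2 0.009, Regime R3 0.1, Regime R6 0.048, Regime R5 0.09, Regime R4 0.043.
Prior × likelihood for each hypothesis:
  Regime R2: 0.50125 × 0.009 = 0.00451125
  Regime R3: 0.04375 × 0.1 = 0.004375
  Regime R6: 0.2 × 0.048 = 0.0096
  Regime R5: 0.1275 × 0.09 = 0.011475
  Regime R4: 0.1275 × 0.043 = 0.0054825
Total = 0.03544375.
P(Regime R5 | evidence) = 0.011475 / 0.03544375 ≈ 0.324.

0.324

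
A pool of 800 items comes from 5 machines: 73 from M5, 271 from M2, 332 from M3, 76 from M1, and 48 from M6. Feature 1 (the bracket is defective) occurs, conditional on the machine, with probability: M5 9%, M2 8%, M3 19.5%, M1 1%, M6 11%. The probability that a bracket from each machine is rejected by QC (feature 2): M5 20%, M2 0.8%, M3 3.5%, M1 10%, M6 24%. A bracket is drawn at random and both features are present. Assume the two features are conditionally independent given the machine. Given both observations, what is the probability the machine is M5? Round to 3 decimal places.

Unnormalized posteriors (prior × likelihood):
  M5: 0.09125 × 0.09 × 0.2 = 0.0016425
  M2: 0.33875 × 0.08 × 0.008 = 0.0002168
  M3: 0.415 × 0.195 × 0.035 = 0.002832375
  M1: 0.095 × 0.01 × 0.1 = 0.000095
  M6: 0.06 × 0.11 × 0.24 = 0.001584
Sum = 0.006370675.
P(M5 | evidence) = 0.0016425 / 0.006370675 ≈ 0.258.

0.258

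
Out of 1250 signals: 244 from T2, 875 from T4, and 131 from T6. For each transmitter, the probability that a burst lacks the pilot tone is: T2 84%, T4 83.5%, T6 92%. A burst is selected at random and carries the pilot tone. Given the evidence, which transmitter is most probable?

Taking complements, P(pilot | each) = T2 0.16, T4 0.165, T6 0.08.
Compute prior × likelihood for every hypothesis:
  T2: 0.1952 × 0.16 = 0.031232
  T4: 0.7 × 0.165 = 0.1155
  T6: 0.1048 × 0.08 = 0.008384
Normalizing constant = 0.155116.
Largest term belongs to T4, so T4 is most probable.

T4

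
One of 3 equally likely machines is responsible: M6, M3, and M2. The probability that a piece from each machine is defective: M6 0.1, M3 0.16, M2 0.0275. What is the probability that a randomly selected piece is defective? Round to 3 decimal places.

0.096

Since the prior is uniform, the posterior is proportional to the likelihood:
  M6: 0.1
  M3: 0.16
  M2: 0.0275
P(defective) = (1/3) × (0.1 + 0.16 + 0.0275) = 0.2875/3 ≈ 0.096.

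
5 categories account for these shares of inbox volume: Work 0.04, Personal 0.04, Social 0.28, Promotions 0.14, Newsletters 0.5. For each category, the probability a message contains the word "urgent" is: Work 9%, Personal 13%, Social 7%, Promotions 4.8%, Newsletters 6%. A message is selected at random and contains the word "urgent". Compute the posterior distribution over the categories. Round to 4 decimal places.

Unnormalized posteriors (prior × likelihood):
  Work: 0.04 × 0.09 = 0.0036
  Personal: 0.04 × 0.13 = 0.0052
  Social: 0.28 × 0.07 = 0.0196
  Promotions: 0.14 × 0.048 = 0.00672
  Newsletters: 0.5 × 0.06 = 0.03
Total = 0.06512.
P(Work | urgent-flag) = 0.0036/0.06512 ≈ 0.0553
P(Personal | urgent-flag) = 0.0052/0.06512 ≈ 0.0799
P(Social | urgent-flag) = 0.0196/0.06512 ≈ 0.3010
P(Promotions | urgent-flag) = 0.00672/0.06512 ≈ 0.1032
P(Newsletters | urgent-flag) = 0.03/0.06512 ≈ 0.4607

Work 0.0553, Personal 0.0799, Social 0.3010, Promotions 0.1032, Newsletters 0.4607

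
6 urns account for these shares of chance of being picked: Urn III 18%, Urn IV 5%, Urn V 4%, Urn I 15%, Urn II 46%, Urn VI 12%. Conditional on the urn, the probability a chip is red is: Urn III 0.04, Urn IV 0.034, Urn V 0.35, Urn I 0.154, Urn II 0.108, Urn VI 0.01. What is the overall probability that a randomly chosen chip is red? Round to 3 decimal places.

Prior × likelihood for each hypothesis:
  Urn III: 0.18 × 0.04 = 0.0072
  Urn IV: 0.05 × 0.034 = 0.0017
  Urn V: 0.04 × 0.35 = 0.014
  Urn I: 0.15 × 0.154 = 0.0231
  Urn II: 0.46 × 0.108 = 0.04968
  Urn VI: 0.12 × 0.01 = 0.0012
P(red) = 0.0072 + 0.0017 + 0.014 + 0.0231 + 0.04968 + 0.0012 = 0.09688 → 0.097.

0.097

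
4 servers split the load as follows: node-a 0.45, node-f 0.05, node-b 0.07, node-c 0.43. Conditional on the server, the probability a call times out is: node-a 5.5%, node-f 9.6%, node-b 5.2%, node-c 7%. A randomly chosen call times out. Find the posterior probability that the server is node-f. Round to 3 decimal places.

0.076

By Bayes' rule, posterior ∝ prior × likelihood:
  node-a: 0.45 × 0.055 = 0.02475
  node-f: 0.05 × 0.096 = 0.0048
  node-b: 0.07 × 0.052 = 0.00364
  node-c: 0.43 × 0.07 = 0.0301
Normalizing constant = 0.06329.
P(node-f | evidence) = 0.0048 / 0.06329 ≈ 0.076.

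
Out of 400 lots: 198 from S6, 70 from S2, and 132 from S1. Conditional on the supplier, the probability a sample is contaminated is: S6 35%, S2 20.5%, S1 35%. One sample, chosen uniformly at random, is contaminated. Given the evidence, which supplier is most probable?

Prior × likelihood for each hypothesis:
  S6: 0.495 × 0.35 = 0.17325
  S2: 0.175 × 0.205 = 0.035875
  S1: 0.33 × 0.35 = 0.1155
Normalizing constant = 0.324625.
Largest term belongs to S6, so S6 is most probable.

S6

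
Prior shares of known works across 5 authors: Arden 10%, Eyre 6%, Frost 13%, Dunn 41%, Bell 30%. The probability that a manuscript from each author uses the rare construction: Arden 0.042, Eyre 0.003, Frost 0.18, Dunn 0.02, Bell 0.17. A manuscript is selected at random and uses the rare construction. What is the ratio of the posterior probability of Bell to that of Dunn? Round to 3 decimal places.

6.220

By Bayes' rule, posterior ∝ prior × likelihood:
  Arden: 0.1 × 0.042 = 0.0042
  Eyre: 0.06 × 0.003 = 0.00018
  Frost: 0.13 × 0.18 = 0.0234
  Dunn: 0.41 × 0.02 = 0.0082
  Bell: 0.3 × 0.17 = 0.051
Normalizing constant = 0.08698.
The ratio is 0.051 / 0.0082 (the normalizer cancels) = 6.220.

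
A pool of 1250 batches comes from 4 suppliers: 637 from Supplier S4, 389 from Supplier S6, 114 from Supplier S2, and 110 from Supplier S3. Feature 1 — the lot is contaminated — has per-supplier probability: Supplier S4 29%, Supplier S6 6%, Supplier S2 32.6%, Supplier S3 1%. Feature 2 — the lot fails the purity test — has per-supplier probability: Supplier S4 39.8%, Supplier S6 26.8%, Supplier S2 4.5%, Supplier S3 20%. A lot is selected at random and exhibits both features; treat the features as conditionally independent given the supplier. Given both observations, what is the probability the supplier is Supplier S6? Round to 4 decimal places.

0.0766

Unnormalized posteriors (prior × likelihood):
  Supplier S4: 0.5096 × 0.29 × 0.398 = 0.058818032
  Supplier S6: 0.3112 × 0.06 × 0.268 = 0.005004096
  Supplier S2: 0.0912 × 0.326 × 0.045 = 0.001337904
  Supplier S3: 0.088 × 0.01 × 0.2 = 0.000176
Total = 0.065336032.
P(Supplier S6 | evidence) = 0.005004096 / 0.065336032 ≈ 0.0766.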